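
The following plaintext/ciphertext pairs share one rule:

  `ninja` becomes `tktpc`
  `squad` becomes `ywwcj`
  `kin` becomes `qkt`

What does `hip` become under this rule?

The shift depends on letter class: consonant n→t is +6, but vowel i→k is +2. Vowels shift forward by 2 and consonants shift forward by 6.
On hip: h(cons)+6=n, i(vowel)+2=k, p(cons)+6=v.

nkv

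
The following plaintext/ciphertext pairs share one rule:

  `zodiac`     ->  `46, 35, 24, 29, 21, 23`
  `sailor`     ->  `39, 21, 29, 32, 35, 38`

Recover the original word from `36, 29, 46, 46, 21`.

pizza

The number is (letter's place in the alphabet, a=1) + 20.
Undoing it on 36, 29, 46, 46, 21: 36→(36−20)÷1=16=p, 29→(29−20)÷1=9=i, 46→(46−20)÷1=26=z, 46→(46−20)÷1=26=z, 21→(21−20)÷1=1=a.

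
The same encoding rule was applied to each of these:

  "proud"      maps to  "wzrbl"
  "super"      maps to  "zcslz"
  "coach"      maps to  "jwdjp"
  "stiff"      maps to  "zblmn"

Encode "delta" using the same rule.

Shifts by position in proud: pos 0: p→w (+7), pos 1: r→z (+8), pos 2: o→r (+3), pos 3: u→b (+7), pos 4: d→l (+8) — repeating every 3. A repeating key of period 3 is used — shifts +7, +8, +3 over and over.
On delta: d+7=k, e+8=m, l+3=o, t+7=a, a+8=i.

kmoai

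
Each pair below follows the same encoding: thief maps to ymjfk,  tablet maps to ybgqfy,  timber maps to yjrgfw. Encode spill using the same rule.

xujqq

The shift depends on letter class: consonant t→y is +5, but vowel i→j is +1. The rule splits by letter class: vowels +1, consonants +5.
On spill: s(cons)+5=x, p(cons)+5=u, i(vowel)+1=j, l(cons)+5=q, l(cons)+5=q.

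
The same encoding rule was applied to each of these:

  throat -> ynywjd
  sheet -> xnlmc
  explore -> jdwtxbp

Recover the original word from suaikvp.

notable

Letter i (0-indexed) is shifted by i+5, so successive shifts are 5, 6, 7, ….
Decoding suaikvp: s−5=n, u−6=o, a−7=t, i−8=a, k−9=b, v−10=l, p−11=e.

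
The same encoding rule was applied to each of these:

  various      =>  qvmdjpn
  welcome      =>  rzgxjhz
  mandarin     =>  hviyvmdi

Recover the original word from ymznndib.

Compare letters: v→q is +21, a→v is +21, r→m is +21 — a constant shift. Every letter moves 21 places later in the alphabet, wrapping around z→a.
Decoding ymznndib: y−21=d, m−21=r, z−21=e, n−21=s, n−21=s, d−21=i, i−21=n, b−21=g.

dressing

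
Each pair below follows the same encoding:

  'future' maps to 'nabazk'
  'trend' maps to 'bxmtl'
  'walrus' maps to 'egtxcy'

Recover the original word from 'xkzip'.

Shifts by position in future: pos 0: f→n (+8), pos 1: u→a (+6), pos 2: t→b (+8), pos 3: u→a (+6) — repeating every 2. A repeating key of period 2 is used — shifts +8, +6 over and over.
Undoing it on xkzip: x−8=p, k−6=e, z−8=r, i−6=c, p−8=h.

perch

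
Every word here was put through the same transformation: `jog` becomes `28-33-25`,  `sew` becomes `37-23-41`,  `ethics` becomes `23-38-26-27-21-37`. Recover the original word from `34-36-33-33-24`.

j is letter #10 and maps to 28: an offset of 18. The number is (letter's place in the alphabet, a=1) + 18.
Decoding 34-36-33-33-24: 34→(34−18)÷1=16=p, 36→(36−18)÷1=18=r, 33→(33−18)÷1=15=o, 33→(33−18)÷1=15=o, 24→(24−18)÷1=6=f.

proof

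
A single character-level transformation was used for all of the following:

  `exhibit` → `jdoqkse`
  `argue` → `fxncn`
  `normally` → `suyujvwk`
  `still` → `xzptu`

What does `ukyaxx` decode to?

person

Each letter shifts forward by (position + 5), i.e. 5, 6, 7, … — the shift grows by one for each successive letter.
Reversing it on ukyaxx: u−5=p, k−6=e, y−7=r, a−8=s, x−9=o, x−10=n.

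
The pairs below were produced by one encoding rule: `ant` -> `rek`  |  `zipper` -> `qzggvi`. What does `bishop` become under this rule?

szjyfg

Compare letters: a→r is +17, n→e is +17, t→k is +17 — a constant shift. It's a constant shift of +17 (ROT17).
On bishop: b+17=s, i+17=z, s+17=j, h+17=y, o+17=f, p+17=g.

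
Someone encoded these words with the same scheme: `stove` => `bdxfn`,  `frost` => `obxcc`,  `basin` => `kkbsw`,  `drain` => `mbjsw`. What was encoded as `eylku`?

Shifts by position in stove: pos 0: s→b (+9), pos 1: t→d (+10), pos 2: o→x (+9), pos 3: v→f (+10) — repeating every 2. The shifts repeat in a cycle of length 2: positions 0,1,… shift by +9, +10, then the pattern repeats.
Decoding eylku: e−9=v, y−10=o, l−9=c, k−10=a, u−9=l.

vocal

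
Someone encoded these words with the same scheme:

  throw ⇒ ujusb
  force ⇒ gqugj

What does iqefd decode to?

hobby

In throw: t→u is +1, h→j is +2, r→u is +3, o→s is +4 — the shift increases by 1 each position. Each letter shifts forward by (position + 1), i.e. 1, 2, 3, … — the shift grows by one for each successive letter.
Reversing it on iqefd: i−1=h, q−2=o, e−3=b, f−4=b, d−5=y.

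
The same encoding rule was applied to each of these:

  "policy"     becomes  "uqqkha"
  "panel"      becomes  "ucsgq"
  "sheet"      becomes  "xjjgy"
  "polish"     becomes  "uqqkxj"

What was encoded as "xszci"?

squad

Shifts by position in policy: pos 0: p→u (+5), pos 1: o→q (+2), pos 2: l→q (+5), pos 3: i→k (+2) — repeating every 2. It's a Vigenère-style cipher with numeric key [5,2]: position i shifts by key[i mod 2].
Undoing it on xszci: x−5=s, s−2=q, z−5=u, c−2=a, i−5=d.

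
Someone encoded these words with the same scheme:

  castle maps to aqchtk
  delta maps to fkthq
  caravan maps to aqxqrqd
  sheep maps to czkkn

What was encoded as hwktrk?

Each letter's alphabet position (a=0..z=25) is mapped through 5·x+16 mod 26 — an affine cipher.
Undoing it on hwktrk: h(7)→21·(7−16)≡19=t; w(22)→21·(22−16)≡22=w; k(10)→21·(10−16)≡4=e; t(19)→21·(19−16)≡11=l; r(17)→21·(17−16)≡21=v; k(10)→21·(10−16)≡4=e (all mod 26).

twelve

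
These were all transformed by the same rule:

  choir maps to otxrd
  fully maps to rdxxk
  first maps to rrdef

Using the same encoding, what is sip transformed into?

The shift depends on letter class: consonant c→o is +12, but vowel o→x is +9. Vowels shift forward by 9 and consonants shift forward by 12.
Applying it to sip: s(cons)+12=e, i(vowel)+9=r, p(cons)+12=b.

erb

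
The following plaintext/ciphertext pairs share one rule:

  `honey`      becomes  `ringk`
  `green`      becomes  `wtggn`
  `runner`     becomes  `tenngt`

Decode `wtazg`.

grave

h(7)→r(17) and o(14)→i(8) fit y≡21x+0 (mod 26); the inverse of 21 mod 26 is 5. Each letter's alphabet position (a=0..z=25) is mapped through 21·x+0 mod 26 — an affine cipher.
Undoing it on wtazg: w(22)→5·(22−0)≡6=g; t(19)→5·(19−0)≡17=r; a(0)→5·(0−0)≡0=a; z(25)→5·(25−0)≡21=v; g(6)→5·(6−0)≡4=e (all mod 26).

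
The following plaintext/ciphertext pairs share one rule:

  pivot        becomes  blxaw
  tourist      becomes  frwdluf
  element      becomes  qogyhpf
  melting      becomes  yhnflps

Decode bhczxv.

peanut

A repeating key of period 3 is used — shifts +12, +3, +2 over and over.
Undoing it on bhczxv: b−12=p, h−3=e, c−2=a, z−12=n, x−3=u, v−2=t.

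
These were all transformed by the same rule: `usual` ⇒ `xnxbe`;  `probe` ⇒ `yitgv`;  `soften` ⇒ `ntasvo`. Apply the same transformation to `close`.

letnv

Treating letters as 0–25, the rule is x ↦ 5x + 1 (mod 26).
Applying it to close: c(2)→5·2+1≡11=l; l(11)→5·11+1≡4=e; o(14)→5·14+1≡19=t; s(18)→5·18+1≡13=n; e(4)→5·4+1≡21=v (all mod 26).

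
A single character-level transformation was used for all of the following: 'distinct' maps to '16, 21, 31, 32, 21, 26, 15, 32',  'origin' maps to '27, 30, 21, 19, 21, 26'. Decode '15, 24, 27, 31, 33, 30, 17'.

closure

d is letter #4 and maps to 16: an offset of 12. Each letter is replaced by its alphabet position (a=1..z=26) + 12.
Reversing it on 15, 24, 27, 31, 33, 30, 17: 15→(15−12)÷1=3=c, 24→(24−12)÷1=12=l, 27→(27−12)÷1=15=o, 31→(31−12)÷1=19=s, 33→(33−12)÷1=21=u, 30→(30−12)÷1=18=r, 17→(17−12)÷1=5=e.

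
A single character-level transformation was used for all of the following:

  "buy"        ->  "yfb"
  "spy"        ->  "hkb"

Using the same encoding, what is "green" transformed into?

tivvm

Each letter is replaced by its mirror in the alphabet: a↔z, b↔y, c↔x, and so on (the Atbash cipher).
For green: g↔t, r↔i, e↔v, e↔v, n↔m.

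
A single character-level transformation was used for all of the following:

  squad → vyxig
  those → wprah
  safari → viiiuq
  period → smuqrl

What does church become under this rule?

Shifts by position in squad: pos 0: s→v (+3), pos 1: q→y (+8), pos 2: u→x (+3), pos 3: a→i (+8) — repeating every 2. The shifts repeat in a cycle of length 2: positions 0,1,… shift by +3, +8, then the pattern repeats.
For church: c+3=f, h+8=p, u+3=x, r+8=z, c+3=f, h+8=p.

fpxzfp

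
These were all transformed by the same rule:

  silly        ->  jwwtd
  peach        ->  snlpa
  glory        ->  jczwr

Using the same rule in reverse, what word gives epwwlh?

wallet

The output letters match the input read backwards, each shifted +11: silly reversed is yllis. Two steps: reverse the string, then apply a Caesar shift of +11.
Reversing it on epwwlh: shift back: e−11=t, p−11=e, w−11=l, w−11=l, l−11=a, h−11=w → tellaw; then reverse → wallet.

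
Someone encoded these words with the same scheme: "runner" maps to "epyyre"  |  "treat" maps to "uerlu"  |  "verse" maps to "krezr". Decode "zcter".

shore

r(17)→e(4) and u(20)→p(15) fit y≡21x+11 (mod 26); the inverse of 21 mod 26 is 5. This is an affine cipher: with a=0,…,z=25, each position x becomes (21x+11) mod 26.
Reversing it on zcter: z(25)→5·(25−11)≡18=s; c(2)→5·(2−11)≡7=h; t(19)→5·(19−11)≡14=o; e(4)→5·(4−11)≡17=r; r(17)→5·(17−11)≡4=e (all mod 26).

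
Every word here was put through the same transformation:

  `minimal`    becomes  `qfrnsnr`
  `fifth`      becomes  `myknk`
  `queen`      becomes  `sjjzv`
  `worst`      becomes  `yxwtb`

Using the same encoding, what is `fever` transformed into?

wjajk

The word is reversed, then every letter is shifted forward by 5.
On fever: reverse → revef; then shift: r+5=w, e+5=j, v+5=a, e+5=j, f+5=k.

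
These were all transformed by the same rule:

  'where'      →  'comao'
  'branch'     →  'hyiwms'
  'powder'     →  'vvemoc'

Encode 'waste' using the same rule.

In where: w→c is +6, h→o is +7, e→m is +8, r→a is +9 — the shift increases by 1 each position. The shift increases by 1 at each position, starting from +6: 6, 7, 8, ….
On waste: w+6=c, a+7=h, s+8=a, t+9=c, e+10=o.

chaco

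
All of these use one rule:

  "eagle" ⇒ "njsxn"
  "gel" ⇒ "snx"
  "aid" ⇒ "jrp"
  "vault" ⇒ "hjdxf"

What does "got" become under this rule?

The shift depends on letter class: consonant g→s is +12, but vowel e→n is +9. The rule splits by letter class: vowels +9, consonants +12.
Applying it to got: g(cons)+12=s, o(vowel)+9=x, t(cons)+12=f.

sxf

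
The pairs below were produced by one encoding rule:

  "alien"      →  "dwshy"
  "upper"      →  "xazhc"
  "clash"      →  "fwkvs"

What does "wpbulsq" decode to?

terrain

Shifts by position in alien: pos 0: a→d (+3), pos 1: l→w (+11), pos 2: i→s (+10), pos 3: e→h (+3), pos 4: n→y (+11) — repeating every 3. A repeating key of period 3 is used — shifts +3, +11, +10 over and over.
Undoing it on wpbulsq: w−3=t, p−11=e, b−10=r, u−3=r, l−11=a, s−10=i, q−3=n.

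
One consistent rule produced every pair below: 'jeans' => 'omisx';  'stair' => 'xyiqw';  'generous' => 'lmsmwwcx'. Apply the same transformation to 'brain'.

gwiqs

The shift depends on letter class: consonant j→o is +5, but vowel e→m is +8. Two shifts are in play — +8 for a/e/i/o/u, +5 for every other letter.
On brain: b(cons)+5=g, r(cons)+5=w, a(vowel)+8=i, i(vowel)+8=q, n(cons)+5=s.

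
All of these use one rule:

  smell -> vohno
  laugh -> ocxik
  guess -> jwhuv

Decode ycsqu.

Shifts by position in smell: pos 0: s→v (+3), pos 1: m→o (+2), pos 2: e→h (+3), pos 3: l→n (+2) — repeating every 2. The shifts repeat in a cycle of length 2: positions 0,1,… shift by +3, +2, then the pattern repeats.
Decoding ycsqu: y−3=v, c−2=a, s−3=p, q−2=o, u−3=r.

vapor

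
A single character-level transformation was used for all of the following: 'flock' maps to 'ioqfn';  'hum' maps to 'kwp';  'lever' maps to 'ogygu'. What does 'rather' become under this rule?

ucwkgu

Vowels shift forward by 2 and consonants shift forward by 3.
On rather: r(cons)+3=u, a(vowel)+2=c, t(cons)+3=w, h(cons)+3=k, e(vowel)+2=g, r(cons)+3=u.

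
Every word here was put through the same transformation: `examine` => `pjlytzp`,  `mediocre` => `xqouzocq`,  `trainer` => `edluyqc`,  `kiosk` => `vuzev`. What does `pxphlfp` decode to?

A repeating key of period 2 is used — shifts +11, +12 over and over.
Undoing it on pxphlfp: p−11=e, x−12=l, p−11=e, h−12=v, l−11=a, f−12=t, p−11=e.

elevate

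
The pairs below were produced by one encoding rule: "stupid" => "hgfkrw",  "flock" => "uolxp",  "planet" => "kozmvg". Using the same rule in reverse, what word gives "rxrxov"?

Each pair mirrors across the alphabet (s↔h, t↔g, u↔f): positions sum to 25. Each letter is replaced by its mirror in the alphabet: a↔z, b↔y, c↔x, and so on (the Atbash cipher).
Reversing it on rxrxov: r↔i, x↔c, r↔i, x↔c, o↔l, v↔e.

icicle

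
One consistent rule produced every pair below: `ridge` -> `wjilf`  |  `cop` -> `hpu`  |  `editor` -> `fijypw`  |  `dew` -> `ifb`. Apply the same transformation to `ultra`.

vqywb

The shift depends on letter class: consonant r→w is +5, but vowel i→j is +1. The rule splits by letter class: vowels +1, consonants +5.
On ultra: u(vowel)+1=v, l(cons)+5=q, t(cons)+5=y, r(cons)+5=w, a(vowel)+1=b.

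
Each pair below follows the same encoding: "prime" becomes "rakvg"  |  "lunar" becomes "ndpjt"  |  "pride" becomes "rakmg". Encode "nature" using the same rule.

pjvdtn

Shifts by position in prime: pos 0: p→r (+2), pos 1: r→a (+9), pos 2: i→k (+2), pos 3: m→v (+9) — repeating every 2. It's a Vigenère-style cipher with numeric key [2,9]: position i shifts by key[i mod 2].
On nature: n+2=p, a+9=j, t+2=v, u+9=d, r+2=t, e+9=n.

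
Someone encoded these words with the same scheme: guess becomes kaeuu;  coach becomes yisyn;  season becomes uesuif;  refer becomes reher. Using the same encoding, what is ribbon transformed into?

Treating letters as 0–25, the rule is x ↦ 3x + 18 (mod 26).
For ribbon: r(17)→3·17+18≡17=r; i(8)→3·8+18≡16=q; b(1)→3·1+18≡21=v; b(1)→3·1+18≡21=v; o(14)→3·14+18≡8=i; n(13)→3·13+18≡5=f (all mod 26).

rqvvif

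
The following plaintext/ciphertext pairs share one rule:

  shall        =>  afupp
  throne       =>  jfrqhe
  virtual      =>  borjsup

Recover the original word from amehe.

This is an affine cipher: with a=0,…,z=25, each position x becomes (9x+20) mod 26.
Reversing it on amehe: a(0)→3·(0−20)≡18=s; m(12)→3·(12−20)≡2=c; e(4)→3·(4−20)≡4=e; h(7)→3·(7−20)≡13=n; e(4)→3·(4−20)≡4=e (all mod 26).

scene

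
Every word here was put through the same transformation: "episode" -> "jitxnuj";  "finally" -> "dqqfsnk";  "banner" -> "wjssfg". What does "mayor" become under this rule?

wtdfr

The word is reversed, then every letter is shifted forward by 5.
Applying it to mayor: reverse → royam; then shift: r+5=w, o+5=t, y+5=d, a+5=f, m+5=r.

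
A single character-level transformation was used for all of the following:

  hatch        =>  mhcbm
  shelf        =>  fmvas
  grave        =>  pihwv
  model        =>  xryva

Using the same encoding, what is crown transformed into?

birtu

This is an affine cipher: with a=0,…,z=25, each position x becomes (23x+7) mod 26.
On crown: c(2)→23·2+7≡1=b; r(17)→23·17+7≡8=i; o(14)→23·14+7≡17=r; w(22)→23·22+7≡19=t; n(13)→23·13+7≡20=u (all mod 26).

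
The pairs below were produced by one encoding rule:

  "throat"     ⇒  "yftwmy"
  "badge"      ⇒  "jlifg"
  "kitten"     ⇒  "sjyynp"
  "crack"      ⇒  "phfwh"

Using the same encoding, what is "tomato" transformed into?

The output letters match the input read backwards, each shifted +5: throat reversed is taorht. Read the word backwards and shift each letter +5.
Applying it to tomato: reverse → otamot; then shift: o+5=t, t+5=y, a+5=f, m+5=r, o+5=t, t+5=y.

tyfrty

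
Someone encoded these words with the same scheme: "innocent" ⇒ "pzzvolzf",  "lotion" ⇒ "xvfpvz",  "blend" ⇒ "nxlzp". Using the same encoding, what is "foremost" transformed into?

The rule splits by letter class: vowels +7, consonants +12.
On foremost: f(cons)+12=r, o(vowel)+7=v, r(cons)+12=d, e(vowel)+7=l, m(cons)+12=y, o(vowel)+7=v, s(cons)+12=e, t(cons)+12=f.

rvdlyvef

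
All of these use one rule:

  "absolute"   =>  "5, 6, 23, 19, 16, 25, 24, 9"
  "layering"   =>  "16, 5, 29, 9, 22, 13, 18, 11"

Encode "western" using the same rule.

a is letter #1 and maps to 5: an offset of 4. Letters become their 1-based position plus 4 (so a→5, b→6, …).
On western: w=23→27, e=5→9, s=19→23, t=20→24, e=5→9, r=18→22, n=14→18.

27, 9, 23, 24, 9, 22, 18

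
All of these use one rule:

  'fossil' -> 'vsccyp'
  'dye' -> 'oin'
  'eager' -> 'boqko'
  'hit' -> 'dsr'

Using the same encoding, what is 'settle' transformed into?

ovddoc

The word is reversed, then every letter is shifted forward by 10.
For settle: reverse → elttes; then shift: e+10=o, l+10=v, t+10=d, t+10=d, e+10=o, s+10=c.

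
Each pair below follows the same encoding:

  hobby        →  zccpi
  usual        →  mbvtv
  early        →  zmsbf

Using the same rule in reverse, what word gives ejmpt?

Read the word backwards and shift each letter +1.
Reversing it on ejmpt: shift back: e−1=d, j−1=i, m−1=l, p−1=o, t−1=s → dilos; then reverse → solid.

solid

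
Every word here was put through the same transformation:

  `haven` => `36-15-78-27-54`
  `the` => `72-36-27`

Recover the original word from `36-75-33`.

hug

h(#8)→36 and a(#1)→15: differences scale by 3, so n = 3·pos + 12. Each letter becomes 3×(its alphabet position, a=1..z=26) + 12.
Decoding 36-75-33: 36→(36−12)÷3=8=h, 75→(75−12)÷3=21=u, 33→(33−12)÷3=7=g.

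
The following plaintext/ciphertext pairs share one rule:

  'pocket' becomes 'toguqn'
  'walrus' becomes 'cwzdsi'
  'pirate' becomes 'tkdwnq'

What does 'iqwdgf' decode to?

p(15)→t(19) and o(14)→o(14) fit y≡5x+22 (mod 26); the inverse of 5 mod 26 is 21. Treating letters as 0–25, the rule is x ↦ 5x + 22 (mod 26).
Decoding iqwdgf: i(8)→21·(8−22)≡18=s; q(16)→21·(16−22)≡4=e; w(22)→21·(22−22)≡0=a; d(3)→21·(3−22)≡17=r; g(6)→21·(6−22)≡2=c; f(5)→21·(5−22)≡7=h (all mod 26).

search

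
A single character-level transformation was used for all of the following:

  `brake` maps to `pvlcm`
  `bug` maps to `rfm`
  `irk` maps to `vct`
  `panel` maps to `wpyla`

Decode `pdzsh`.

whose

Read the word backwards and shift each letter +11.
Reversing it on pdzsh: shift back: p−11=e, d−11=s, z−11=o, s−11=h, h−11=w → esohw; then reverse → whose.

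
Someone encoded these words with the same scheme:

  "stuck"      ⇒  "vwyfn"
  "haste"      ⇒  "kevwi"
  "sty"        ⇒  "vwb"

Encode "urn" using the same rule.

The shift depends on letter class: consonant s→v is +3, but vowel u→y is +4. The rule splits by letter class: vowels +4, consonants +3.
Applying it to urn: u(vowel)+4=y, r(cons)+3=u, n(cons)+3=q.

yuq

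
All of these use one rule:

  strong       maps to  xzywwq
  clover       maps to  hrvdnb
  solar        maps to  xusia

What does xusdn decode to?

solve

The shift increases by 1 at each position, starting from +5: 5, 6, 7, ….
Decoding xusdn: x−5=s, u−6=o, s−7=l, d−8=v, n−9=e.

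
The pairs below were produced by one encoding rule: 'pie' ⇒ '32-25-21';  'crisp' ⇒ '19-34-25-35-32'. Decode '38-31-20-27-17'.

p is letter #16 and maps to 32: an offset of 16. The number is (letter's place in the alphabet, a=1) + 16.
Undoing it on 38-31-20-27-17: 38→(38−16)÷1=22=v, 31→(31−16)÷1=15=o, 20→(20−16)÷1=4=d, 27→(27−16)÷1=11=k, 17→(17−16)÷1=1=a.

vodka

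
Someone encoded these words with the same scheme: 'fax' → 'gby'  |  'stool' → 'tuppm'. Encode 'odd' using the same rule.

Compare letters: f→g is +1, a→b is +1, x→y is +1 — a constant shift. It's a constant shift of +1 (ROT1).
On odd: o+1=p, d+1=e, d+1=e.

pee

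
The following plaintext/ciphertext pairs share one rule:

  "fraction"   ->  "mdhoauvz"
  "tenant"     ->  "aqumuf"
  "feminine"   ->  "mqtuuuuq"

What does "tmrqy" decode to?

The shifts repeat in a cycle of length 2: positions 0,1,… shift by +7, +12, then the pattern repeats.
Decoding tmrqy: t−7=m, m−12=a, r−7=k, q−12=e, y−7=r.

maker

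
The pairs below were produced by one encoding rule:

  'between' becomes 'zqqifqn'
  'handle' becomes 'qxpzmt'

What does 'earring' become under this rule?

The output letters match the input read backwards, each shifted +12: between reversed is neewteb. Read the word backwards and shift each letter +12.
On earring: reverse → gnirrae; then shift: g+12=s, n+12=z, i+12=u, r+12=d, r+12=d, a+12=m, e+12=q.

szuddmq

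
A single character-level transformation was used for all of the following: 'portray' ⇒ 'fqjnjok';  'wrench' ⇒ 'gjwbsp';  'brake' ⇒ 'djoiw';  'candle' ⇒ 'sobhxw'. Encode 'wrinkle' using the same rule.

gjebixw

p(15)→f(5) and o(14)→q(16) fit y≡15x+14 (mod 26); the inverse of 15 mod 26 is 7. This is an affine cipher: with a=0,…,z=25, each position x becomes (15x+14) mod 26.
On wrinkle: w(22)→15·22+14≡6=g; r(17)→15·17+14≡9=j; i(8)→15·8+14≡4=e; n(13)→15·13+14≡1=b; k(10)→15·10+14≡8=i; l(11)→15·11+14≡23=x; e(4)→15·4+14≡22=w (all mod 26).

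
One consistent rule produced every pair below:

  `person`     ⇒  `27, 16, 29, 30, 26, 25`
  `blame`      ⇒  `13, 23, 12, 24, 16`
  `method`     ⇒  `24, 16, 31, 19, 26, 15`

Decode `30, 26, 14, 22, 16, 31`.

Letters become their 1-based position plus 11 (so a→12, b→13, …).
Undoing it on 30, 26, 14, 22, 16, 31: 30→(30−11)÷1=19=s, 26→(26−11)÷1=15=o, 14→(14−11)÷1=3=c, 22→(22−11)÷1=11=k, 16→(16−11)÷1=5=e, 31→(31−11)÷1=20=t.

socket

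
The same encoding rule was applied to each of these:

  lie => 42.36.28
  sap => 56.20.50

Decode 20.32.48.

l(#12)→42 and i(#9)→36: differences scale by 2, so n = 2·pos + 18. The formula is n = 2×(alphabet index, a=1) + 18.
Undoing it on 20.32.48: 20→(20−18)÷2=1=a, 32→(32−18)÷2=7=g, 48→(48−18)÷2=15=o.

ago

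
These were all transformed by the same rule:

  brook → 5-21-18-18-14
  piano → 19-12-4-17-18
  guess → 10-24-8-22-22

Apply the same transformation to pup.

b is letter #2 and maps to 5: an offset of 3. Letters become their 1-based position plus 3 (so a→4, b→5, …).
For pup: p=16→19, u=21→24, p=16→19.

19-24-19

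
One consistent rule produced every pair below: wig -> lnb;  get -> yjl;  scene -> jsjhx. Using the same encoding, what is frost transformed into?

yxtwk

The output letters match the input read backwards, each shifted +5: wig reversed is giw. The word is reversed, then every letter is shifted forward by 5.
On frost: reverse → tsorf; then shift: t+5=y, s+5=x, o+5=t, r+5=w, f+5=k.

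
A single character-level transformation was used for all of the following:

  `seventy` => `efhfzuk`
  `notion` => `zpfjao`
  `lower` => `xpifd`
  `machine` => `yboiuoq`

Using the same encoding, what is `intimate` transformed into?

uofjybff

Shifts by position in seventy: pos 0: s→e (+12), pos 1: e→f (+1), pos 2: v→h (+12), pos 3: e→f (+1) — repeating every 2. A repeating key of period 2 is used — shifts +12, +1 over and over.
On intimate: i+12=u, n+1=o, t+12=f, i+1=j, m+12=y, a+1=b, t+12=f, e+1=f.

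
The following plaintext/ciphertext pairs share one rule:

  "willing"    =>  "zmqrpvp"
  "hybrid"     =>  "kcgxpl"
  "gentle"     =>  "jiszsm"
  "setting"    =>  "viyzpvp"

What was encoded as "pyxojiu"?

Letter i (0-indexed) is shifted by i+3, so successive shifts are 3, 4, 5, ….
Decoding pyxojiu: p−3=m, y−4=u, x−5=s, o−6=i, j−7=c, i−8=a, u−9=l.

musical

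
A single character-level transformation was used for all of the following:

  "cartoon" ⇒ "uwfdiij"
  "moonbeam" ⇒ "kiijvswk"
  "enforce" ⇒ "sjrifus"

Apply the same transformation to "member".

kskvsf

c(2)→u(20) and a(0)→w(22) fit y≡25x+22 (mod 26); the inverse of 25 mod 26 is 25. Each letter's alphabet position (a=0..z=25) is mapped through 25·x+22 mod 26 — an affine cipher.
On member: m(12)→25·12+22≡10=k; e(4)→25·4+22≡18=s; m(12)→25·12+22≡10=k; b(1)→25·1+22≡21=v; e(4)→25·4+22≡18=s; r(17)→25·17+22≡5=f (all mod 26).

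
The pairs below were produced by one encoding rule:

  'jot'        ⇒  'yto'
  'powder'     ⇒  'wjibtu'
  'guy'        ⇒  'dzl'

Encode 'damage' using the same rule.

jlfrfi

Read the word backwards and shift each letter +5.
For damage: reverse → egamad; then shift: e+5=j, g+5=l, a+5=f, m+5=r, a+5=f, d+5=i.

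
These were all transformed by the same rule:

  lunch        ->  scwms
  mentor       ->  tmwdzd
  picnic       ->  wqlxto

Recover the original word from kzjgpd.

In lunch: l→s is +7, u→c is +8, n→w is +9, c→m is +10 — the shift increases by 1 each position. The shift increases by 1 at each position, starting from +7: 7, 8, 9, ….
Undoing it on kzjgpd: k−7=d, z−8=r, j−9=a, g−10=w, p−11=e, d−12=r.

drawer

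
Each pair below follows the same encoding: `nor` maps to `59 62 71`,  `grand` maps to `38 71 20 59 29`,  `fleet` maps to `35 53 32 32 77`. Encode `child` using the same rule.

26 41 44 53 29

n(#14)→59 and o(#15)→62: differences scale by 3, so n = 3·pos + 17. With a=1..z=26, the number is 3·pos + 17.
On child: c=3→26, h=8→41, i=9→44, l=12→53, d=4→29.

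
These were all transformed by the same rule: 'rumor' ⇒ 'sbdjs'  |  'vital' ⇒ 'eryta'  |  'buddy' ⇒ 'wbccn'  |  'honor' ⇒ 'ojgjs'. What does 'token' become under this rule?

yjxfg

r(17)→s(18) and u(20)→b(1) fit y≡3x+19 (mod 26); the inverse of 3 mod 26 is 9. This is an affine cipher: with a=0,…,z=25, each position x becomes (3x+19) mod 26.
On token: t(19)→3·19+19≡24=y; o(14)→3·14+19≡9=j; k(10)→3·10+19≡23=x; e(4)→3·4+19≡5=f; n(13)→3·13+19≡6=g (all mod 26).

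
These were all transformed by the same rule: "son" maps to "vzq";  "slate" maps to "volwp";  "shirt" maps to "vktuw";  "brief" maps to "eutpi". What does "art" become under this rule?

The shift depends on letter class: consonant s→v is +3, but vowel o→z is +11. The rule splits by letter class: vowels +11, consonants +3.
On art: a(vowel)+11=l, r(cons)+3=u, t(cons)+3=w.

luw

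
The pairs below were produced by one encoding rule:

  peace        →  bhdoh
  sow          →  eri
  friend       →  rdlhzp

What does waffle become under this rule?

idrrxh

The shift depends on letter class: consonant p→b is +12, but vowel e→h is +3. Vowels shift forward by 3 and consonants shift forward by 12.
Applying it to waffle: w(cons)+12=i, a(vowel)+3=d, f(cons)+12=r, f(cons)+12=r, l(cons)+12=x, e(vowel)+3=h.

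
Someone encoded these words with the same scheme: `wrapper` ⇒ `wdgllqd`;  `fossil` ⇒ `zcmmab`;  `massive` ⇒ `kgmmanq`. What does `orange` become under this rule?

w(22)→w(22) and r(17)→d(3) fit y≡9x+6 (mod 26); the inverse of 9 mod 26 is 3. Treating letters as 0–25, the rule is x ↦ 9x + 6 (mod 26).
Applying it to orange: o(14)→9·14+6≡2=c; r(17)→9·17+6≡3=d; a(0)→9·0+6≡6=g; n(13)→9·13+6≡19=t; g(6)→9·6+6≡8=i; e(4)→9·4+6≡16=q (all mod 26).

cdgtiq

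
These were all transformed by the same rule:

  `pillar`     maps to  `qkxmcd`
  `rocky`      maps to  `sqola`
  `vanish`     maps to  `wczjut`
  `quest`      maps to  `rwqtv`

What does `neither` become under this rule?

Shifts by position in pillar: pos 0: p→q (+1), pos 1: i→k (+2), pos 2: l→x (+12), pos 3: l→m (+1), pos 4: a→c (+2), pos 5: r→d (+12) — repeating every 3. It's a Vigenère-style cipher with numeric key [1,2,12]: position i shifts by key[i mod 3].
Applying it to neither: n+1=o, e+2=g, i+12=u, t+1=u, h+2=j, e+12=q, r+1=s.

oguujqs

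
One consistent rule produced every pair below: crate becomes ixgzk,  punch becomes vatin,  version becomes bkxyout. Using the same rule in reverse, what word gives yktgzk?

senate

It's a constant shift of +6 (ROT6).
Undoing it on yktgzk: y−6=s, k−6=e, t−6=n, g−6=a, z−6=t, k−6=e.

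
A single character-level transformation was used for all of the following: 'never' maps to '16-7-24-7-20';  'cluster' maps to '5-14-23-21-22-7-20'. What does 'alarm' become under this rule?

Letters become their 1-based position plus 2 (so a→3, b→4, …).
Applying it to alarm: a=1→3, l=12→14, a=1→3, r=18→20, m=13→15.

3-14-3-20-15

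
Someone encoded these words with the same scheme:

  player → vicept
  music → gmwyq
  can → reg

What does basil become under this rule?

The output letters match the input read backwards, each shifted +4: player reversed is reyalp. Read the word backwards and shift each letter +4.
On basil: reverse → lisab; then shift: l+4=p, i+4=m, s+4=w, a+4=e, b+4=f.

pmwef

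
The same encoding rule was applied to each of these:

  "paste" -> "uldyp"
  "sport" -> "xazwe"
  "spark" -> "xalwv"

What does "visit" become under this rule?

atdne

Shifts by position in paste: pos 0: p→u (+5), pos 1: a→l (+11), pos 2: s→d (+11), pos 3: t→y (+5), pos 4: e→p (+11) — repeating every 3. It's a Vigenère-style cipher with numeric key [5,11,11]: position i shifts by key[i mod 3].
For visit: v+5=a, i+11=t, s+11=d, i+5=n, t+11=e.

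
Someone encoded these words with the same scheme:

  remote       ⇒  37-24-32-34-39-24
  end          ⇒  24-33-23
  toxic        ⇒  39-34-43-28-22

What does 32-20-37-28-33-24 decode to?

r is letter #18 and maps to 37: an offset of 19. Each letter is replaced by its alphabet position (a=1..z=26) + 19.
Reversing it on 32-20-37-28-33-24: 32→(32−19)÷1=13=m, 20→(20−19)÷1=1=a, 37→(37−19)÷1=18=r, 28→(28−19)÷1=9=i, 33→(33−19)÷1=14=n, 24→(24−19)÷1=5=e.

marine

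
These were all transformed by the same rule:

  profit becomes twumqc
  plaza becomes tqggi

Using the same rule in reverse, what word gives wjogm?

seize

In profit: p→t is +4, r→w is +5, o→u is +6, f→m is +7 — the shift increases by 1 each position. The shift increases by 1 at each position, starting from +4: 4, 5, 6, ….
Decoding wjogm: w−4=s, j−5=e, o−6=i, g−7=z, m−8=e.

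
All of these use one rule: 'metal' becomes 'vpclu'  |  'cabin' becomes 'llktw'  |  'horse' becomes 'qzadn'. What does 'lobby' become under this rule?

uzkmh

Shifts by position in metal: pos 0: m→v (+9), pos 1: e→p (+11), pos 2: t→c (+9), pos 3: a→l (+11) — repeating every 2. It's a Vigenère-style cipher with numeric key [9,11]: position i shifts by key[i mod 2].
On lobby: l+9=u, o+11=z, b+9=k, b+11=m, y+9=h.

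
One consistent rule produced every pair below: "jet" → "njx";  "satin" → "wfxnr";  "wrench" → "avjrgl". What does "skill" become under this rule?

The shift depends on letter class: consonant j→n is +4, but vowel e→j is +5. Vowels shift forward by 5 and consonants shift forward by 4.
For skill: s(cons)+4=w, k(cons)+4=o, i(vowel)+5=n, l(cons)+4=p, l(cons)+4=p.

wonpp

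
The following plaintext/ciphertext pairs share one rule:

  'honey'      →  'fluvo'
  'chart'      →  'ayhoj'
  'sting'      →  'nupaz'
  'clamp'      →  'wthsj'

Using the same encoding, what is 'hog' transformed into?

nvo

The output letters match the input read backwards, each shifted +7: honey reversed is yenoh. The word is reversed, then every letter is shifted forward by 7.
Applying it to hog: reverse → goh; then shift: g+7=n, o+7=v, h+7=o.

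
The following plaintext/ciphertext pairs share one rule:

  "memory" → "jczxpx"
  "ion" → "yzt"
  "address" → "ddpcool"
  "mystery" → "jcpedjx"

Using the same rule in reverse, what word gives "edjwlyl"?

analyst

The word is reversed, then every letter is shifted forward by 11.
Decoding edjwlyl: shift back: e−11=t, d−11=s, j−11=y, w−11=l, l−11=a, y−11=n, l−11=a → tsylana; then reverse → analyst.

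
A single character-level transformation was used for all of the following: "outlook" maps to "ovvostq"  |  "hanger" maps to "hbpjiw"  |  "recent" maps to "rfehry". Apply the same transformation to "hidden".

In outlook: o→o is +0, u→v is +1, t→v is +2, l→o is +3 — the shift increases by 1 each position. Letter i (0-indexed) is shifted by i+0, so successive shifts are 0, 1, 2, ….
Applying it to hidden: h+0=h, i+1=j, d+2=f, d+3=g, e+4=i, n+5=s.

hjfgis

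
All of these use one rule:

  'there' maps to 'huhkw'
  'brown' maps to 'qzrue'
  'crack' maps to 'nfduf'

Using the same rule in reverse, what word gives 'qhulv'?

siren

The output letters match the input read backwards, each shifted +3: there reversed is ereht. Read the word backwards and shift each letter +3.
Undoing it on qhulv: shift back: q−3=n, h−3=e, u−3=r, l−3=i, v−3=s → neris; then reverse → siren.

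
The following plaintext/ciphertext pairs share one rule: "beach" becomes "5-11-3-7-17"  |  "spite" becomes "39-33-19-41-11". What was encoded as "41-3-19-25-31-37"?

tailor

b(#2)→5 and e(#5)→11: differences scale by 2, so n = 2·pos + 1. The formula is n = 2×(alphabet index, a=1) + 1.
Reversing it on 41-3-19-25-31-37: 41→(41−1)÷2=20=t, 3→(3−1)÷2=1=a, 19→(19−1)÷2=9=i, 25→(25−1)÷2=12=l, 31→(31−1)÷2=15=o, 37→(37−1)÷2=18=r.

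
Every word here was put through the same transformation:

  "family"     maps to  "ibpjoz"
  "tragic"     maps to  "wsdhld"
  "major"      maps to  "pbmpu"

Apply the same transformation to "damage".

Shifts by position in family: pos 0: f→i (+3), pos 1: a→b (+1), pos 2: m→p (+3), pos 3: i→j (+1) — repeating every 2. The shifts repeat in a cycle of length 2: positions 0,1,… shift by +3, +1, then the pattern repeats.
Applying it to damage: d+3=g, a+1=b, m+3=p, a+1=b, g+3=j, e+1=f.

gbpbjf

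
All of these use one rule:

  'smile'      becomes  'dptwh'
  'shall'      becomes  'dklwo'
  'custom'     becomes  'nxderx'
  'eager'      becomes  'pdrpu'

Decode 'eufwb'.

Shifts by position in smile: pos 0: s→d (+11), pos 1: m→p (+3), pos 2: i→t (+11), pos 3: l→w (+11), pos 4: e→h (+3) — repeating every 3. It's a Vigenère-style cipher with numeric key [11,3,11]: position i shifts by key[i mod 3].
Decoding eufwb: e−11=t, u−3=r, f−11=u, w−11=l, b−3=y.

truly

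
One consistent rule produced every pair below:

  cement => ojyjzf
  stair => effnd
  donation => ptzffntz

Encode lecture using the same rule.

The shift depends on letter class: consonant c→o is +12, but vowel e→j is +5. Two shifts are in play — +5 for a/e/i/o/u, +12 for every other letter.
For lecture: l(cons)+12=x, e(vowel)+5=j, c(cons)+12=o, t(cons)+12=f, u(vowel)+5=z, r(cons)+12=d, e(vowel)+5=j.

xjofzdj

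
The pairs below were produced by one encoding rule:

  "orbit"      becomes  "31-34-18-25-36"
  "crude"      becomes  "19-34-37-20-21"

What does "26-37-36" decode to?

The number is (letter's place in the alphabet, a=1) + 16.
Decoding 26-37-36: 26→(26−16)÷1=10=j, 37→(37−16)÷1=21=u, 36→(36−16)÷1=20=t.

jut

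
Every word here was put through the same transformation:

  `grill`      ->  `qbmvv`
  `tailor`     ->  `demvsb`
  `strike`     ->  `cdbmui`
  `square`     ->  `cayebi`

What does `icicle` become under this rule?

mmmmvi

The shift depends on letter class: consonant g→q is +10, but vowel i→m is +4. Vowels shift forward by 4 and consonants shift forward by 10.
For icicle: i(vowel)+4=m, c(cons)+10=m, i(vowel)+4=m, c(cons)+10=m, l(cons)+10=v, e(vowel)+4=i.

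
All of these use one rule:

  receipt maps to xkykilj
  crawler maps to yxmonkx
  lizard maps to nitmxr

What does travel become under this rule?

r(17)→x(23) and e(4)→k(10) fit y≡19x+12 (mod 26); the inverse of 19 mod 26 is 11. Treating letters as 0–25, the rule is x ↦ 19x + 12 (mod 26).
On travel: t(19)→19·19+12≡9=j; r(17)→19·17+12≡23=x; a(0)→19·0+12≡12=m; v(21)→19·21+12≡21=v; e(4)→19·4+12≡10=k; l(11)→19·11+12≡13=n (all mod 26).

jxmvkn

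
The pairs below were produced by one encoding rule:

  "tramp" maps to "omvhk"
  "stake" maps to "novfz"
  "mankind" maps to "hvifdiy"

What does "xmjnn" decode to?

Compare letters: t→o is +21, r→m is +21, a→v is +21 — a constant shift. This is a Caesar cipher with shift 21.
Decoding xmjnn: x−21=c, m−21=r, j−21=o, n−21=s, n−21=s.

cross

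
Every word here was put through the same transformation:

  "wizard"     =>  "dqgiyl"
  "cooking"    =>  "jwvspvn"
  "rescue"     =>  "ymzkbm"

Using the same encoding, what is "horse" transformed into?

The shifts repeat in a cycle of length 2: positions 0,1,… shift by +7, +8, then the pattern repeats.
On horse: h+7=o, o+8=w, r+7=y, s+8=a, e+7=l.

owyal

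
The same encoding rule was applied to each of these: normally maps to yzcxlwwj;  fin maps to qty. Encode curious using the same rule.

Every letter moves 11 places later in the alphabet, wrapping around z→a.
For curious: c+11=n, u+11=f, r+11=c, i+11=t, o+11=z, u+11=f, s+11=d.

nfctzfd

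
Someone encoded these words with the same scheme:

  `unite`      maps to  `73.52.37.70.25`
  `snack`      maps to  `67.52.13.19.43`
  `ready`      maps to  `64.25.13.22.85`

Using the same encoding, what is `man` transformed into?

With a=1..z=26, the number is 3·pos + 10.
Applying it to man: m=13→49, a=1→13, n=14→52.

49.13.52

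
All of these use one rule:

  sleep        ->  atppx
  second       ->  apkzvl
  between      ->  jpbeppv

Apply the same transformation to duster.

lfabpz

The shift depends on letter class: consonant s→a is +8, but vowel e→p is +11. The rule splits by letter class: vowels +11, consonants +8.
On duster: d(cons)+8=l, u(vowel)+11=f, s(cons)+8=a, t(cons)+8=b, e(vowel)+11=p, r(cons)+8=z.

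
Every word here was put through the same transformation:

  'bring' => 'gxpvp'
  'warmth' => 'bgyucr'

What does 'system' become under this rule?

xezbnw

In bring: b→g is +5, r→x is +6, i→p is +7, n→v is +8 — the shift increases by 1 each position. Each letter shifts forward by (position + 5), i.e. 5, 6, 7, … — the shift grows by one for each successive letter.
For system: s+5=x, y+6=e, s+7=z, t+8=b, e+9=n, m+10=w.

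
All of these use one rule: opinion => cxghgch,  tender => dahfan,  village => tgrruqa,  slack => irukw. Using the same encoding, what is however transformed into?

lcoatan

o(14)→c(2) and p(15)→x(23) fit y≡21x+20 (mod 26); the inverse of 21 mod 26 is 5. Each letter's alphabet position (a=0..z=25) is mapped through 21·x+20 mod 26 — an affine cipher.
On however: h(7)→21·7+20≡11=l; o(14)→21·14+20≡2=c; w(22)→21·22+20≡14=o; e(4)→21·4+20≡0=a; v(21)→21·21+20≡19=t; e(4)→21·4+20≡0=a; r(17)→21·17+20≡13=n (all mod 26).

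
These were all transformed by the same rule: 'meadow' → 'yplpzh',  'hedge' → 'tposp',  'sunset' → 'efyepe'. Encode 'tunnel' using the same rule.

Shifts by position in meadow: pos 0: m→y (+12), pos 1: e→p (+11), pos 2: a→l (+11), pos 3: d→p (+12), pos 4: o→z (+11), pos 5: w→h (+11) — repeating every 3. A repeating key of period 3 is used — shifts +12, +11, +11 over and over.
For tunnel: t+12=f, u+11=f, n+11=y, n+12=z, e+11=p, l+11=w.

ffyzpw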